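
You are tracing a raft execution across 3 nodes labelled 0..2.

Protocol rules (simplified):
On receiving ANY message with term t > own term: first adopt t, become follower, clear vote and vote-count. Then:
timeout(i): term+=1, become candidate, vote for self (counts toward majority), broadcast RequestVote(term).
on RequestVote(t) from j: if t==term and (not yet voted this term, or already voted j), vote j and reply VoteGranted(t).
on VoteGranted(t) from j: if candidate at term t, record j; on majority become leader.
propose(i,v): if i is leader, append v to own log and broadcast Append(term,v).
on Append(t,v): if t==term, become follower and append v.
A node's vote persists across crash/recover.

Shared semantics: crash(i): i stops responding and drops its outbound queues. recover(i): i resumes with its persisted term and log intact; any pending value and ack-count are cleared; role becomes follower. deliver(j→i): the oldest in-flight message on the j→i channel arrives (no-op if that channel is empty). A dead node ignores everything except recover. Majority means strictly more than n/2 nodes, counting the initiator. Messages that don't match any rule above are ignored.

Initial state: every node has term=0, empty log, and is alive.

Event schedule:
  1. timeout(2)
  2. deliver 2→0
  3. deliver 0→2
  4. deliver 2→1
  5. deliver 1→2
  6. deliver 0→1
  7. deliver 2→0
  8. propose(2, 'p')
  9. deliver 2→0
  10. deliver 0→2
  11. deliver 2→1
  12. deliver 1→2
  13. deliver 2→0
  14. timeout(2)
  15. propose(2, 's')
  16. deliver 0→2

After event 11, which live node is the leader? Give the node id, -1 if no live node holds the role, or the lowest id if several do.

2

e1 timeout(2): 2[cand,t=1,-]
e2 deliver 2→0: 0[foll,t=1,-]
e3 deliver 0→2: 2[lead,t=1,-]
e4 deliver 2→1: 1[foll,t=1,-]
e5 deliver 1→2: ·
e6 deliver 0→1: ·
e7 deliver 2→0: ·
e8 propose(2,'p'): 2[lead,t=1,p]
e9 deliver 2→0: 0[foll,t=1,p]
e10 deliver 0→2: ·
e11 deliver 2→1: 1[foll,t=1,p]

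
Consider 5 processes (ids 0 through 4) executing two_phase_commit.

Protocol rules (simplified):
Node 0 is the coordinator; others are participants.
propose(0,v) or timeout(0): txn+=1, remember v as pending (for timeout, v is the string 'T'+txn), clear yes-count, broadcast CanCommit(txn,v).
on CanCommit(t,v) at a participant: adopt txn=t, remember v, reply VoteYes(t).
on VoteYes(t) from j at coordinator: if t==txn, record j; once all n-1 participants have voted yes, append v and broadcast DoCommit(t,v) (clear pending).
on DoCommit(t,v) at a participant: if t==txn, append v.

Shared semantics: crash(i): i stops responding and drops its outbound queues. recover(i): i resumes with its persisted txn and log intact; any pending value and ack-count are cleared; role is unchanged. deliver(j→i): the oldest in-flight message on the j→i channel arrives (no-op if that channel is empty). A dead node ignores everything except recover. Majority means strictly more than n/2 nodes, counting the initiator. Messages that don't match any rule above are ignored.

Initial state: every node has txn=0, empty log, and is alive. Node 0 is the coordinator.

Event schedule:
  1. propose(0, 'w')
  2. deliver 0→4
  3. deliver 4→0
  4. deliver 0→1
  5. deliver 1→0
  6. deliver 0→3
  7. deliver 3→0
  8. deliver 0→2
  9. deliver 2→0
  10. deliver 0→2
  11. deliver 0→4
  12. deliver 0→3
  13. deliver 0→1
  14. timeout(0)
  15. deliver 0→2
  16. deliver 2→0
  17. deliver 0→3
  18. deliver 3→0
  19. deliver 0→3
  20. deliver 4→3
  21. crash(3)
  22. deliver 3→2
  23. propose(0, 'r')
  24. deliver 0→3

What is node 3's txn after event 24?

after 1 — propose(0,'w'): n0:coor/t1/[-]
after 2 — deliver 0→4: n4:part/t1/[-]
after 3 — deliver 4→0: ·
after 4 — deliver 0→1: n1:part/t1/[-]
after 5 — deliver 1→0: ·
after 6 — deliver 0→3: n3:part/t1/[-]
after 7 — deliver 3→0: ·
after 8 — deliver 0→2: n2:part/t1/[-]
after 9 — deliver 2→0: n0:coor/t1/[w]
after 10 — deliver 0→2: n2:part/t1/[w]
after 11 — deliver 0→4: n4:part/t1/[w]
after 12 — deliver 0→3: n3:part/t1/[w]
after 13 — deliver 0→1: n1:part/t1/[w]
after 14 — timeout(0): n0:coor/t2/[w]
after 15 — deliver 0→2: n2:part/t2/[w]
after 16 — deliver 2→0: ·
after 17 — deliver 0→3: n3:part/t2/[w]
after 18 — deliver 3→0: ·
after 19 — deliver 0→3: ·
after 20 — deliver 4→3: ·
after 21 — crash(3): n3:✗part/t2/[w]
after 22 — deliver 3→2: ·
after 23 — propose(0,'r'): n0:coor/t3/[w]
after 24 — deliver 0→3: ·

2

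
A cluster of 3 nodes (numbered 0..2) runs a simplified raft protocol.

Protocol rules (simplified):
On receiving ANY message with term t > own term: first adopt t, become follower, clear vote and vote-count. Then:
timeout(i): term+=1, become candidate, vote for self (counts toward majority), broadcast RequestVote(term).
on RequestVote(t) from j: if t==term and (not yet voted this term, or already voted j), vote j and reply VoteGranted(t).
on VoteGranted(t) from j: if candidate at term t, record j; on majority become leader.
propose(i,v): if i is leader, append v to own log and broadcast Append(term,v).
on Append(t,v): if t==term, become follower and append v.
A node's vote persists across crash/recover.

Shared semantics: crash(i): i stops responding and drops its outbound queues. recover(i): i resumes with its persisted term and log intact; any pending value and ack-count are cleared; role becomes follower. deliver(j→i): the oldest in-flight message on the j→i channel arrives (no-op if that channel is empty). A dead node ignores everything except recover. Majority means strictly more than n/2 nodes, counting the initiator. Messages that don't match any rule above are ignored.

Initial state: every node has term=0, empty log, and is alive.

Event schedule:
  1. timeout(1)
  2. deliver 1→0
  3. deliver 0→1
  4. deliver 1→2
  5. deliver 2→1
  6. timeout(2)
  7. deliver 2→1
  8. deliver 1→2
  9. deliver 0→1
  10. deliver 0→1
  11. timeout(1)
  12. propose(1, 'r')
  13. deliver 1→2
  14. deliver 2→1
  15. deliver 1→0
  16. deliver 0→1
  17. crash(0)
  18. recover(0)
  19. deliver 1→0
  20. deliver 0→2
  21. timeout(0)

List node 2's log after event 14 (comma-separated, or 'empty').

step 1 timeout(1): 1={cand,t=1,log=-}
step 2 deliver 1→0: 0={foll,t=1,log=-}
step 3 deliver 0→1: 1={lead,t=1,log=-}
step 4 deliver 1→2: 2={foll,t=1,log=-}
step 5 deliver 2→1: —
step 6 timeout(2): 2={cand,t=2,log=-}
step 7 deliver 2→1: 1={foll,t=2,log=-}
step 8 deliver 1→2: 2={lead,t=2,log=-}
step 9 deliver 0→1: —
step 10 deliver 0→1: —
step 11 timeout(1): 1={cand,t=3,log=-}
step 12 propose(1,'r'): —
step 13 deliver 1→2: 2={foll,t=3,log=-}
step 14 deliver 2→1: 1={lead,t=3,log=-}

empty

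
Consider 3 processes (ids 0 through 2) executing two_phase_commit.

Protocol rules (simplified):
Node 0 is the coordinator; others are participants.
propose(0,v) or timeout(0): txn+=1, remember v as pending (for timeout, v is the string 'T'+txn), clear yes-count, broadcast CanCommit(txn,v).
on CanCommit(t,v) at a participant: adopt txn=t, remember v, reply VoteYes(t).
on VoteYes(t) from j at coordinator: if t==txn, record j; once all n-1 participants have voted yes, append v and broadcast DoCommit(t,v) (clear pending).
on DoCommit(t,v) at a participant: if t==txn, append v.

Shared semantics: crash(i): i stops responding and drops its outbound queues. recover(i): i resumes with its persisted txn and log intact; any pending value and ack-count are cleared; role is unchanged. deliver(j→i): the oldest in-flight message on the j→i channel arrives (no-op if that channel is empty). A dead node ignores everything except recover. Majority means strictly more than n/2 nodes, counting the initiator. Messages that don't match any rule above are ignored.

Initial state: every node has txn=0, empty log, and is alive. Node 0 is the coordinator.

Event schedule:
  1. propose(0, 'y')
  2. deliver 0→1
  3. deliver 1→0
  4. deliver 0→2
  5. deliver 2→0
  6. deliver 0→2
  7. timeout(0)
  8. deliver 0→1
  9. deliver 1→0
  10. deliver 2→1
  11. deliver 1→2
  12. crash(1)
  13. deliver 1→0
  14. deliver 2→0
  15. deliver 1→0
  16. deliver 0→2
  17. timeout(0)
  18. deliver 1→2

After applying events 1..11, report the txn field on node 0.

after 1 — propose(0,'y'): n0:coor/t1/[-]
after 2 — deliver 0→1: n1:part/t1/[-]
after 3 — deliver 1→0: ·
after 4 — deliver 0→2: n2:part/t1/[-]
after 5 — deliver 2→0: n0:coor/t1/[y]
after 6 — deliver 0→2: n2:part/t1/[y]
after 7 — timeout(0): n0:coor/t2/[y]
after 8 — deliver 0→1: n1:part/t1/[y]
after 9 — deliver 1→0: ·
after 10 — deliver 2→1: ·
after 11 — deliver 1→2: ·

2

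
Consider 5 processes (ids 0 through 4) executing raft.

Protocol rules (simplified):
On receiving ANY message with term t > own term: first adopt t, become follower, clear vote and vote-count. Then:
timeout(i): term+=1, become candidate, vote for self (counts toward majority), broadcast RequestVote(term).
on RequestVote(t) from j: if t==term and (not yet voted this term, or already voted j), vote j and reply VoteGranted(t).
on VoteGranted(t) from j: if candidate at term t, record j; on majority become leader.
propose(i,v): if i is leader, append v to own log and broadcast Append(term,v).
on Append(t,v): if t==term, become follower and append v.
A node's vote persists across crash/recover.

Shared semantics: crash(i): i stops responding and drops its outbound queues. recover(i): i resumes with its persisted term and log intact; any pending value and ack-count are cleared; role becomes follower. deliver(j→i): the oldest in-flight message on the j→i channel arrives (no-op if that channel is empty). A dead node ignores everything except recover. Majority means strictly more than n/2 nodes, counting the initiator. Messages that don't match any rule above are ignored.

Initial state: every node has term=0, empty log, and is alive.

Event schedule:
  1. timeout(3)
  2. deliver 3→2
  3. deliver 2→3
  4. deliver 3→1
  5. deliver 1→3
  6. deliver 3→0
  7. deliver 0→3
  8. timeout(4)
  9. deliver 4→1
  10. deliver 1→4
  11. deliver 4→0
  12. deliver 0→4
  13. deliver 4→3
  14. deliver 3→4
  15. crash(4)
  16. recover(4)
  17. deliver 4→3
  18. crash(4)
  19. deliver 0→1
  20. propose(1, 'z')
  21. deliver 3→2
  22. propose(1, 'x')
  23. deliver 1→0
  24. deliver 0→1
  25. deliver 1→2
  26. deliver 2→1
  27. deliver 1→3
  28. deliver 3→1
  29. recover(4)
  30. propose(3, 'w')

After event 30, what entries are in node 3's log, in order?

w

after 1 — timeout(3): n3:cand/t1/[-]
after 2 — deliver 3→2: n2:foll/t1/[-]
after 3 — deliver 2→3: ·
after 4 — deliver 3→1: n1:foll/t1/[-]
after 5 — deliver 1→3: n3:lead/t1/[-]
after 6 — deliver 3→0: n0:foll/t1/[-]
after 7 — deliver 0→3: ·
after 8 — timeout(4): n4:cand/t1/[-]
after 9 — deliver 4→1: ·
after 10 — deliver 1→4: ·
after 11 — deliver 4→0: ·
after 12 — deliver 0→4: ·
after 13 — deliver 4→3: ·
after 14 — deliver 3→4: ·
after 15 — crash(4): n4:✗cand/t1/[-]
after 16 — recover(4): n4:foll/t1/[-]
after 17 — deliver 4→3: ·
after 18 — crash(4): n4:✗foll/t1/[-]
after 19 — deliver 0→1: ·
after 20 — propose(1,'z'): ·
after 21 — deliver 3→2: ·
after 22 — propose(1,'x'): ·
after 23 — deliver 1→0: ·
after 24 — deliver 0→1: ·
after 25 — deliver 1→2: ·
after 26 — deliver 2→1: ·
after 27 — deliver 1→3: ·
after 28 — deliver 3→1: ·
after 29 — recover(4): n4:foll/t1/[-]
after 30 — propose(3,'w'): n3:lead/t1/[w]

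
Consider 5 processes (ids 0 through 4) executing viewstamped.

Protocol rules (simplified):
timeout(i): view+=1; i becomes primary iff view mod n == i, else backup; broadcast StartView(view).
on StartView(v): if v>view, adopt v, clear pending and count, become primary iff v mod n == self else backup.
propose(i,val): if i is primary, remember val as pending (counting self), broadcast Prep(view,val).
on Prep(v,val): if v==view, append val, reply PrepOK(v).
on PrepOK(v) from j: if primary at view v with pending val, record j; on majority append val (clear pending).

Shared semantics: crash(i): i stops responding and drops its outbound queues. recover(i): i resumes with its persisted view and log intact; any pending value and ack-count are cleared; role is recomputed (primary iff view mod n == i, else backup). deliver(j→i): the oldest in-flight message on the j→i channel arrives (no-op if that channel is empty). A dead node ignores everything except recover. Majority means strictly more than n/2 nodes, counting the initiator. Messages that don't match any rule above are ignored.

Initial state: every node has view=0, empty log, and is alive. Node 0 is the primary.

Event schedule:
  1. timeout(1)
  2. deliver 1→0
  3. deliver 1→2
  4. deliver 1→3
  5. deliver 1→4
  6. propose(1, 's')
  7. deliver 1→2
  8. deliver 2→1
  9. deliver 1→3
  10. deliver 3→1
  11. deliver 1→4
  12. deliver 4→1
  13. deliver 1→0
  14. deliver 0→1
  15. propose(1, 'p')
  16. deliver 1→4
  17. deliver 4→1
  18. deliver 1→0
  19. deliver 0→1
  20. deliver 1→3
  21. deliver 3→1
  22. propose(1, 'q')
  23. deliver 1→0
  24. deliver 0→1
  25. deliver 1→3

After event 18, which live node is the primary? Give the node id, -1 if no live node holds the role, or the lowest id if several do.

1

1. timeout(1):  <1:prim v1 ->
2. deliver 1→0:  <0:back v1 ->
3. deliver 1→2:  <2:back v1 ->
4. deliver 1→3:  <3:back v1 ->
5. deliver 1→4:  <4:back v1 ->
6. propose(1,'s'):  nop
7. deliver 1→2:  <2:back v1 s>
8. deliver 2→1:  nop
9. deliver 1→3:  <3:back v1 s>
10. deliver 3→1:  <1:prim v1 s>
11. deliver 1→4:  <4:back v1 s>
12. deliver 4→1:  nop
13. deliver 1→0:  <0:back v1 s>
14. deliver 0→1:  nop
15. propose(1,'p'):  nop
16. deliver 1→4:  <4:back v1 s,p>
17. deliver 4→1:  nop
18. deliver 1→0:  <0:back v1 s,p>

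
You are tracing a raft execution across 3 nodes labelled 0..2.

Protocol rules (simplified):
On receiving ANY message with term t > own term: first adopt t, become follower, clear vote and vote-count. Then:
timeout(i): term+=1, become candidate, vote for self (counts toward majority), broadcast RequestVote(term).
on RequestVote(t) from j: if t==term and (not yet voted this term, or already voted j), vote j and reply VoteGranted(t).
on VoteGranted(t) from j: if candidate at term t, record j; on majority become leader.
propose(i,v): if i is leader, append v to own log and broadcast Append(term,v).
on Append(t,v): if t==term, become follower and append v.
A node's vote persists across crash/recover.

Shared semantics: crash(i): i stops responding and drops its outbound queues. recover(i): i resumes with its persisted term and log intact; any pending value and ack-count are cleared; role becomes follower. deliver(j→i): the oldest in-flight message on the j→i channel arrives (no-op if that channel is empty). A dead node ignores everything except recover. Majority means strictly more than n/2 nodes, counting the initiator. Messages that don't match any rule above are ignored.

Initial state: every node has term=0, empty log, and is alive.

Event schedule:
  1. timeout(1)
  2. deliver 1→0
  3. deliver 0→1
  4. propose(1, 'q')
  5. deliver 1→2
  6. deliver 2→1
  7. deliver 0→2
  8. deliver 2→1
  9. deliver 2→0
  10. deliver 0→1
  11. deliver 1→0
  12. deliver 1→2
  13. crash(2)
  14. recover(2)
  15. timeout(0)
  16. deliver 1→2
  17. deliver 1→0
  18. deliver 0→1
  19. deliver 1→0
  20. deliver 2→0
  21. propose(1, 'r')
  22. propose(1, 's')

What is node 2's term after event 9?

1

1. timeout(1):  <1:cand t1 ->
2. deliver 1→0:  <0:foll t1 ->
3. deliver 0→1:  <1:lead t1 ->
4. propose(1,'q'):  <1:lead t1 q>
5. deliver 1→2:  <2:foll t1 ->
6. deliver 2→1:  nop
7. deliver 0→2:  nop
8. deliver 2→1:  nop
9. deliver 2→0:  nop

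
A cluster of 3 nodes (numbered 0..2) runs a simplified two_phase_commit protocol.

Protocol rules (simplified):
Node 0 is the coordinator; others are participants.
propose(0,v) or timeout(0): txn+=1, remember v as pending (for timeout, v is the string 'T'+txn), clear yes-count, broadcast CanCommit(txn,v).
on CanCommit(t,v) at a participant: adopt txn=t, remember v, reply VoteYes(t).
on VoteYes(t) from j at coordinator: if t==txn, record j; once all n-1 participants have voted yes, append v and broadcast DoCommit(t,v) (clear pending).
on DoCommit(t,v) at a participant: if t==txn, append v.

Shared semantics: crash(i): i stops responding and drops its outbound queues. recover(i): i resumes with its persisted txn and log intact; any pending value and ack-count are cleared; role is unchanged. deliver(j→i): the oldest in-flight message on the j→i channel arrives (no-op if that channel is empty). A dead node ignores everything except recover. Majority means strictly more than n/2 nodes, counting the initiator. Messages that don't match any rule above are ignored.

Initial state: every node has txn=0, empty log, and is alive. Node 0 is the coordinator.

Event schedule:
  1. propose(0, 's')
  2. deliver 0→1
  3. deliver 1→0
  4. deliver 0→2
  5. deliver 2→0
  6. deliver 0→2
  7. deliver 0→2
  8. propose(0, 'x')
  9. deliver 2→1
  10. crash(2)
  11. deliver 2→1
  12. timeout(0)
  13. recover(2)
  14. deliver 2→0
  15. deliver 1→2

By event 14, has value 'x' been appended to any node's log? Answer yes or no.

step 1 propose(0,'s'): 0={coor,t=1,log=-}
step 2 deliver 0→1: 1={part,t=1,log=-}
step 3 deliver 1→0: —
step 4 deliver 0→2: 2={part,t=1,log=-}
step 5 deliver 2→0: 0={coor,t=1,log=s}
step 6 deliver 0→2: 2={part,t=1,log=s}
step 7 deliver 0→2: —
step 8 propose(0,'x'): 0={coor,t=2,log=s}
step 9 deliver 2→1: —
step 10 crash(2): 2={✗part,t=1,log=s}
step 11 deliver 2→1: —
step 12 timeout(0): 0={coor,t=3,log=s}
step 13 recover(2): 2={part,t=1,log=s}
step 14 deliver 2→0: —

no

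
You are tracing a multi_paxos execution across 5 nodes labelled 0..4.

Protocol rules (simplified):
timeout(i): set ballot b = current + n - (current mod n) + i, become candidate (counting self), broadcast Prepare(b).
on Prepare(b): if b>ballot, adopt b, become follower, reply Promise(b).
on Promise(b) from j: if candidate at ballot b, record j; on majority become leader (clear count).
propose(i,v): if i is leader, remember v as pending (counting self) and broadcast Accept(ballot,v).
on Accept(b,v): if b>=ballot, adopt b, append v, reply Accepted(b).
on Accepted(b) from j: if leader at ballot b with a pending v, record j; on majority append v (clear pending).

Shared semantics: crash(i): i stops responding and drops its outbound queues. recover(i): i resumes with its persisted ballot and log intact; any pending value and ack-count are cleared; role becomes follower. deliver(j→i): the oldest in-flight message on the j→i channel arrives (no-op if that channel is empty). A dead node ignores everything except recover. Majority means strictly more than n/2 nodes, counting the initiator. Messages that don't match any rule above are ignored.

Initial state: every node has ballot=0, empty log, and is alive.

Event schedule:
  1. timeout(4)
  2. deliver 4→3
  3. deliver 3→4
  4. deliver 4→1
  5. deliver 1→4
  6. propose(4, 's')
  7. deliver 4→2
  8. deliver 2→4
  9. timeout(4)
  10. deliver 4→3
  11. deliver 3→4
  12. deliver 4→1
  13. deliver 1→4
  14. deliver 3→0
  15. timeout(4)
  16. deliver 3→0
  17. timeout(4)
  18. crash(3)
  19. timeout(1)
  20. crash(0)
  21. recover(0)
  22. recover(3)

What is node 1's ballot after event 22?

e1 timeout(4): 4[cand,b=9,-]
e2 deliver 4→3: 3[foll,b=9,-]
e3 deliver 3→4: ·
e4 deliver 4→1: 1[foll,b=9,-]
e5 deliver 1→4: 4[lead,b=9,-]
e6 propose(4,'s'): ·
e7 deliver 4→2: 2[foll,b=9,-]
e8 deliver 2→4: ·
e9 timeout(4): 4[cand,b=14,-]
e10 deliver 4→3: 3[foll,b=9,s]
e11 deliver 3→4: ·
e12 deliver 4→1: 1[foll,b=9,s]
e13 deliver 1→4: ·
e14 deliver 3→0: ·
e15 timeout(4): 4[cand,b=19,-]
e16 deliver 3→0: ·
e17 timeout(4): 4[cand,b=24,-]
e18 crash(3): 3[✗foll,b=9,s]
e19 timeout(1): 1[cand,b=11,s]
e20 crash(0): 0[✗foll,b=0,-]
e21 recover(0): 0[foll,b=0,-]
e22 recover(3): 3[foll,b=9,s]

11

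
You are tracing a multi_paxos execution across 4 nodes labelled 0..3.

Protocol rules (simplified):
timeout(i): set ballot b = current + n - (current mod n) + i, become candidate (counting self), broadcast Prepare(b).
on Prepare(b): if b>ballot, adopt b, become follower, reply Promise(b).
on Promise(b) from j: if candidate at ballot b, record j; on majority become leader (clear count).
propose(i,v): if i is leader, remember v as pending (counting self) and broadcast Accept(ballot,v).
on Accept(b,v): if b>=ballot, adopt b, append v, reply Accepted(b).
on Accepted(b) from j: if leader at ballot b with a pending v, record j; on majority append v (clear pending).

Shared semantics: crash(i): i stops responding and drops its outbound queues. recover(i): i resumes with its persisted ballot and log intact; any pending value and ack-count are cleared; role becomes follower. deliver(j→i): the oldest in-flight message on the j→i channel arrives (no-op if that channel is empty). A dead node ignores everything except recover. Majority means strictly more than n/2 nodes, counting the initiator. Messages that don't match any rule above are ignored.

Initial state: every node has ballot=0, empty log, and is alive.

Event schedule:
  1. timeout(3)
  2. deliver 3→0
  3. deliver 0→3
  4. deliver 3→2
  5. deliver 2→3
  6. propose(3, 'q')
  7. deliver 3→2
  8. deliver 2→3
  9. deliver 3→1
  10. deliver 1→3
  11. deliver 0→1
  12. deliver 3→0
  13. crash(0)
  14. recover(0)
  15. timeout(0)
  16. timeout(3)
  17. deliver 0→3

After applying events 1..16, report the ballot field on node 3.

11

e1 timeout(3): 3[cand,b=7,-]
e2 deliver 3→0: 0[foll,b=7,-]
e3 deliver 0→3: ·
e4 deliver 3→2: 2[foll,b=7,-]
e5 deliver 2→3: 3[lead,b=7,-]
e6 propose(3,'q'): ·
e7 deliver 3→2: 2[foll,b=7,q]
e8 deliver 2→3: ·
e9 deliver 3→1: 1[foll,b=7,-]
e10 deliver 1→3: ·
e11 deliver 0→1: ·
e12 deliver 3→0: 0[foll,b=7,q]
e13 crash(0): 0[✗foll,b=7,q]
e14 recover(0): 0[foll,b=7,q]
e15 timeout(0): 0[cand,b=8,q]
e16 timeout(3): 3[cand,b=11,-]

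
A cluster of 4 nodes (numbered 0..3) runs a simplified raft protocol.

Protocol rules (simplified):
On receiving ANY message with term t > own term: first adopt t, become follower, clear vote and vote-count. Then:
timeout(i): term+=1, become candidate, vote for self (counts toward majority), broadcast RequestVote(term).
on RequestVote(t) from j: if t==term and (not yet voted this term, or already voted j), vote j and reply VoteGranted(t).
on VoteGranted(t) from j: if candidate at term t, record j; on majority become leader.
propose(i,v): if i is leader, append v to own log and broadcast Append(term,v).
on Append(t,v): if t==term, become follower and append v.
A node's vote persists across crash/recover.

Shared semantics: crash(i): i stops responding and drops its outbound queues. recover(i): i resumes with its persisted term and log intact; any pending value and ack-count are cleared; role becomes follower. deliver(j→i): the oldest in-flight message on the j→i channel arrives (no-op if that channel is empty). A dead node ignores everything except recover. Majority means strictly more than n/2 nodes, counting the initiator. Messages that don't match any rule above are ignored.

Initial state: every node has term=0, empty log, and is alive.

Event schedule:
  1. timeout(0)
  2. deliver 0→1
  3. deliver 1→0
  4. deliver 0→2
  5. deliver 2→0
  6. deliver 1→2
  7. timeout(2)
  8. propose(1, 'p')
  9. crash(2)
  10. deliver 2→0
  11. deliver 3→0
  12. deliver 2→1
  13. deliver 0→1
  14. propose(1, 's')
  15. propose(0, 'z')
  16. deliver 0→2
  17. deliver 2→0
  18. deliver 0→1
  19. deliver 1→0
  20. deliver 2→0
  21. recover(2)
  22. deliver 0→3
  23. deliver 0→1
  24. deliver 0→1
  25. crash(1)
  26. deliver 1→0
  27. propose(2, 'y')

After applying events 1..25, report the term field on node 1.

1

e1 timeout(0): 0[cand,t=1,-]
e2 deliver 0→1: 1[foll,t=1,-]
e3 deliver 1→0: ·
e4 deliver 0→2: 2[foll,t=1,-]
e5 deliver 2→0: 0[lead,t=1,-]
e6 deliver 1→2: ·
e7 timeout(2): 2[cand,t=2,-]
e8 propose(1,'p'): ·
e9 crash(2): 2[✗cand,t=2,-]
e10 deliver 2→0: ·
e11 deliver 3→0: ·
e12 deliver 2→1: ·
e13 deliver 0→1: ·
e14 propose(1,'s'): ·
e15 propose(0,'z'): 0[lead,t=1,z]
e16 deliver 0→2: ·
e17 deliver 2→0: ·
e18 deliver 0→1: 1[foll,t=1,z]
e19 deliver 1→0: ·
e20 deliver 2→0: ·
e21 recover(2): 2[foll,t=2,-]
e22 deliver 0→3: 3[foll,t=1,-]
e23 deliver 0→1: ·
e24 deliver 0→1: ·
e25 crash(1): 1[✗foll,t=1,z]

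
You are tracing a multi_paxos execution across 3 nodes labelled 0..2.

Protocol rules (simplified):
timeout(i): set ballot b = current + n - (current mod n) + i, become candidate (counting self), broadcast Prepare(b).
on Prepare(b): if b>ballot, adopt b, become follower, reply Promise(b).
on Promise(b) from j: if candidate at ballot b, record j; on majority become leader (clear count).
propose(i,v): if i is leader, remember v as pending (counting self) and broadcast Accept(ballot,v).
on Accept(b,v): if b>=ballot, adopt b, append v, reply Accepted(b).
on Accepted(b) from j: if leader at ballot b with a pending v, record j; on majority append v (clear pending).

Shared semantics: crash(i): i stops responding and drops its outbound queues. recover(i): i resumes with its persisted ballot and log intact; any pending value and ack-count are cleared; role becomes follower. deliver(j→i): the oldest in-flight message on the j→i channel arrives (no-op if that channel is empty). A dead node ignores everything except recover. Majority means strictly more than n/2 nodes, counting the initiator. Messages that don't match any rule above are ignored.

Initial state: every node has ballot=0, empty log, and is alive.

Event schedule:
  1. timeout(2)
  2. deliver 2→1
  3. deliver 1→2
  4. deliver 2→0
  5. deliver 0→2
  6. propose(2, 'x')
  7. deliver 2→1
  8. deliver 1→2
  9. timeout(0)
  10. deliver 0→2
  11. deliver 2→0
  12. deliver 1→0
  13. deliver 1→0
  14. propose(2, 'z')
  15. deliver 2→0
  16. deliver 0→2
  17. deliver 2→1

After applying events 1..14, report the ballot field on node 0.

6

after 1 — timeout(2): n2:cand/b5/[-]
after 2 — deliver 2→1: n1:foll/b5/[-]
after 3 — deliver 1→2: n2:lead/b5/[-]
after 4 — deliver 2→0: n0:foll/b5/[-]
after 5 — deliver 0→2: ·
after 6 — propose(2,'x'): ·
after 7 — deliver 2→1: n1:foll/b5/[x]
after 8 — deliver 1→2: n2:lead/b5/[x]
after 9 — timeout(0): n0:cand/b6/[-]
after 10 — deliver 0→2: n2:foll/b6/[x]
after 11 — deliver 2→0: ·
after 12 — deliver 1→0: ·
after 13 — deliver 1→0: ·
after 14 — propose(2,'z'): ·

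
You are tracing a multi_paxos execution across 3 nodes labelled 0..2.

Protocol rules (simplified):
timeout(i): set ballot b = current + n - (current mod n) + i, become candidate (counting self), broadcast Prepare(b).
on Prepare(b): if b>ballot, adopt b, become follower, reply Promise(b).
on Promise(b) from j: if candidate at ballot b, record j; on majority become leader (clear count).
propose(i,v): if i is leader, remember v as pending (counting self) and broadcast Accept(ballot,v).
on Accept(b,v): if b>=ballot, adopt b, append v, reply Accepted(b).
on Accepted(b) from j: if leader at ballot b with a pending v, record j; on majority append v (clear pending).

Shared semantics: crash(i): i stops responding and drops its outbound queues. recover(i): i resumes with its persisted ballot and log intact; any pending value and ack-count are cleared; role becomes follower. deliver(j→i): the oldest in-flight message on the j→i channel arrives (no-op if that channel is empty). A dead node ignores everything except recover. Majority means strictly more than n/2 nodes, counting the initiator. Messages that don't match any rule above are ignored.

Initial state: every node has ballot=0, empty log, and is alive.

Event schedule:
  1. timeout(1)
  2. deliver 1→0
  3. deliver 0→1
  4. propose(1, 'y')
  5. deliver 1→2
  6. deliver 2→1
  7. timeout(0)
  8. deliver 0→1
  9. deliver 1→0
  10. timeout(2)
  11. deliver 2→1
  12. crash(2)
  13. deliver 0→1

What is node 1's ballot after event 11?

8

after 1 — timeout(1): n1:cand/b4/[-]
after 2 — deliver 1→0: n0:foll/b4/[-]
after 3 — deliver 0→1: n1:lead/b4/[-]
after 4 — propose(1,'y'): ·
after 5 — deliver 1→2: n2:foll/b4/[-]
after 6 — deliver 2→1: ·
after 7 — timeout(0): n0:cand/b6/[-]
after 8 — deliver 0→1: n1:foll/b6/[-]
after 9 — deliver 1→0: ·
after 10 — timeout(2): n2:cand/b8/[-]
after 11 — deliver 2→1: n1:foll/b8/[-]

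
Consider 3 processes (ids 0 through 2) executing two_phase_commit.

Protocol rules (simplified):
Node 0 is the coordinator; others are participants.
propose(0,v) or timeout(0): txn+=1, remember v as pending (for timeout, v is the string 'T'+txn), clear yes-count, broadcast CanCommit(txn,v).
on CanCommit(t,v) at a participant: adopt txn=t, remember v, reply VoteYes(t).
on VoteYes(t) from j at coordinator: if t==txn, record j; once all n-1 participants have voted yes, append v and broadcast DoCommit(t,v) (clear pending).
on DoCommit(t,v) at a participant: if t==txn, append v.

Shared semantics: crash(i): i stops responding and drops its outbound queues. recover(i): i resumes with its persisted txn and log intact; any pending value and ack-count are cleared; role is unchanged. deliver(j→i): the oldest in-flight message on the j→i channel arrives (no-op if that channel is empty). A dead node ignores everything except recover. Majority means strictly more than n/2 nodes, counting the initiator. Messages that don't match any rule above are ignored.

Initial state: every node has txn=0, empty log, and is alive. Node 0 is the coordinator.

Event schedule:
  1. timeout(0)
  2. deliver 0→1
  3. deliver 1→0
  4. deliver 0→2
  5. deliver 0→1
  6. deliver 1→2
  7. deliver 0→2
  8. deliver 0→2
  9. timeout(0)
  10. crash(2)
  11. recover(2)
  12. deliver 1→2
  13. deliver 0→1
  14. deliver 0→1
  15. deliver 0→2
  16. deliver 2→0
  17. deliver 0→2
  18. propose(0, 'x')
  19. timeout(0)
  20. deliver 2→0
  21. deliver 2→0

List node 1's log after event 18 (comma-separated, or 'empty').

after 1 — timeout(0): n0:coor/t1/[-]
after 2 — deliver 0→1: n1:part/t1/[-]
after 3 — deliver 1→0: ·
after 4 — deliver 0→2: n2:part/t1/[-]
after 5 — deliver 0→1: ·
after 6 — deliver 1→2: ·
after 7 — deliver 0→2: ·
after 8 — deliver 0→2: ·
after 9 — timeout(0): n0:coor/t2/[-]
after 10 — crash(2): n2:✗part/t1/[-]
after 11 — recover(2): n2:part/t1/[-]
after 12 — deliver 1→2: ·
after 13 — deliver 0→1: n1:part/t2/[-]
after 14 — deliver 0→1: ·
after 15 — deliver 0→2: n2:part/t2/[-]
after 16 — deliver 2→0: ·
after 17 — deliver 0→2: ·
after 18 — propose(0,'x'): n0:coor/t3/[-]

empty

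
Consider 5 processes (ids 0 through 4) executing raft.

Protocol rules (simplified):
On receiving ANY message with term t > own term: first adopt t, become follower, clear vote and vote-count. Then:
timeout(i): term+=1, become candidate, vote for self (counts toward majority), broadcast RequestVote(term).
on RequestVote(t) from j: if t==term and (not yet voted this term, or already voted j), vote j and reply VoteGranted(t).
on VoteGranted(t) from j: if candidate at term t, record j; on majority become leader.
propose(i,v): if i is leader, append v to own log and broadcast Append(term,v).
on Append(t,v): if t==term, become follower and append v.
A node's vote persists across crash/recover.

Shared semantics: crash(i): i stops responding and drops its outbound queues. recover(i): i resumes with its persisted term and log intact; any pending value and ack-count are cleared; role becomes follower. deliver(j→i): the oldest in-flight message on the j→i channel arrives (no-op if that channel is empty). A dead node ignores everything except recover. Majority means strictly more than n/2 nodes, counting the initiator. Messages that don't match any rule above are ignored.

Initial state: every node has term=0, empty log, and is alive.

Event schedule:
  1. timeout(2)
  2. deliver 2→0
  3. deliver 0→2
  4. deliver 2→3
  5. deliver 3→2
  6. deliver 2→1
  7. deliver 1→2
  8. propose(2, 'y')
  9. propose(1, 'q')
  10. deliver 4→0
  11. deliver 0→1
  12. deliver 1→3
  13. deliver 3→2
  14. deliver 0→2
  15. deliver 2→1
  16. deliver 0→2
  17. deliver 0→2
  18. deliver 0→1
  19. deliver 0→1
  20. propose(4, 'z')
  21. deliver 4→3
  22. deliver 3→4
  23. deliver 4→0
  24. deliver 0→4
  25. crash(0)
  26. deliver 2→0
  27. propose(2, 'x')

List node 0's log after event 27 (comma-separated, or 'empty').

empty

1. timeout(2):  <2:cand t1 ->
2. deliver 2→0:  <0:foll t1 ->
3. deliver 0→2:  nop
4. deliver 2→3:  <3:foll t1 ->
5. deliver 3→2:  <2:lead t1 ->
6. deliver 2→1:  <1:foll t1 ->
7. deliver 1→2:  nop
8. propose(2,'y'):  <2:lead t1 y>
9. propose(1,'q'):  nop
10. deliver 4→0:  nop
11. deliver 0→1:  nop
12. deliver 1→3:  nop
13. deliver 3→2:  nop
14. deliver 0→2:  nop
15. deliver 2→1:  <1:foll t1 y>
16. deliver 0→2:  nop
17. deliver 0→2:  nop
18. deliver 0→1:  nop
19. deliver 0→1:  nop
20. propose(4,'z'):  nop
21. deliver 4→3:  nop
22. deliver 3→4:  nop
23. deliver 4→0:  nop
24. deliver 0→4:  nop
25. crash(0):  <0:✗foll t1 ->
26. deliver 2→0:  nop
27. propose(2,'x'):  <2:lead t1 y,x>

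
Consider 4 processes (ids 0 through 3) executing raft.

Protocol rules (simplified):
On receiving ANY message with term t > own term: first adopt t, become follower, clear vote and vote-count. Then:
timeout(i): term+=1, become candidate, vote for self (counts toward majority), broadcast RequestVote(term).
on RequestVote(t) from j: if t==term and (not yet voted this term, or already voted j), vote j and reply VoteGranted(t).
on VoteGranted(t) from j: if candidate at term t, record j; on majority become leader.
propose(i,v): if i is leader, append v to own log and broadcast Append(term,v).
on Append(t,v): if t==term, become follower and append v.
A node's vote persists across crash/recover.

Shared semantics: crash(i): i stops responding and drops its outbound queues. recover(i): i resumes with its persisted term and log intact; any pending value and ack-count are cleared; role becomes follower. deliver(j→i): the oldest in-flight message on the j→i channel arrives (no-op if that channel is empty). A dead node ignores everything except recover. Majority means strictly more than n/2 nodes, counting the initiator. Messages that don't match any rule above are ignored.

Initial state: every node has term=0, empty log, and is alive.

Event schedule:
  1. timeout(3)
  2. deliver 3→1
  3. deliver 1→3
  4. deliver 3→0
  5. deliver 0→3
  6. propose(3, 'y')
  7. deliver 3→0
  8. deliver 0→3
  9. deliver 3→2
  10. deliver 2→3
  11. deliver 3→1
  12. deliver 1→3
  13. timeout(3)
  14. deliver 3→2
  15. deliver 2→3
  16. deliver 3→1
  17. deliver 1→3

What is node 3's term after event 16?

2

1. timeout(3):  <3:cand t1 ->
2. deliver 3→1:  <1:foll t1 ->
3. deliver 1→3:  nop
4. deliver 3→0:  <0:foll t1 ->
5. deliver 0→3:  <3:lead t1 ->
6. propose(3,'y'):  <3:lead t1 y>
7. deliver 3→0:  <0:foll t1 y>
8. deliver 0→3:  nop
9. deliver 3→2:  <2:foll t1 ->
10. deliver 2→3:  nop
11. deliver 3→1:  <1:foll t1 y>
12. deliver 1→3:  nop
13. timeout(3):  <3:cand t2 y>
14. deliver 3→2:  <2:foll t1 y>
15. deliver 2→3:  nop
16. deliver 3→1:  <1:foll t2 y>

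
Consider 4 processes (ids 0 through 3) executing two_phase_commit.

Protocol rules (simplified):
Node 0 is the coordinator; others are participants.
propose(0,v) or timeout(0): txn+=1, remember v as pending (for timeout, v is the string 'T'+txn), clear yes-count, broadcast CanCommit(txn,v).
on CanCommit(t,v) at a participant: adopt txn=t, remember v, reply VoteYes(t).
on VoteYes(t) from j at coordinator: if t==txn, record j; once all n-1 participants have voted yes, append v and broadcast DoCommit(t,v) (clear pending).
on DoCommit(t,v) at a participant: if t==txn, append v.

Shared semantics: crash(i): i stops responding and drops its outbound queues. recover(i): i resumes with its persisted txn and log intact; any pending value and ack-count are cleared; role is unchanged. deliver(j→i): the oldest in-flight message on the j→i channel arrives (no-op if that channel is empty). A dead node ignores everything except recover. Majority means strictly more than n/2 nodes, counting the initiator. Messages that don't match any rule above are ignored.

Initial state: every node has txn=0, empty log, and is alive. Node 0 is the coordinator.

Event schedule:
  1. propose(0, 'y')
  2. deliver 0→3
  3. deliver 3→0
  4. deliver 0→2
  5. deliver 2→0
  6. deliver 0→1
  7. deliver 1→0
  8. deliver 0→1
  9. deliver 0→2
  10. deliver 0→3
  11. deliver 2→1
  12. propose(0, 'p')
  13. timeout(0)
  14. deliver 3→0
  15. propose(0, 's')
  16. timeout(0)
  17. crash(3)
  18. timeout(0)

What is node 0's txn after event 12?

2

after 1 — propose(0,'y'): n0:coor/t1/[-]
after 2 — deliver 0→3: n3:part/t1/[-]
after 3 — deliver 3→0: ·
after 4 — deliver 0→2: n2:part/t1/[-]
after 5 — deliver 2→0: ·
after 6 — deliver 0→1: n1:part/t1/[-]
after 7 — deliver 1→0: n0:coor/t1/[y]
after 8 — deliver 0→1: n1:part/t1/[y]
after 9 — deliver 0→2: n2:part/t1/[y]
after 10 — deliver 0→3: n3:part/t1/[y]
after 11 — deliver 2→1: ·
after 12 — propose(0,'p'): n0:coor/t2/[y]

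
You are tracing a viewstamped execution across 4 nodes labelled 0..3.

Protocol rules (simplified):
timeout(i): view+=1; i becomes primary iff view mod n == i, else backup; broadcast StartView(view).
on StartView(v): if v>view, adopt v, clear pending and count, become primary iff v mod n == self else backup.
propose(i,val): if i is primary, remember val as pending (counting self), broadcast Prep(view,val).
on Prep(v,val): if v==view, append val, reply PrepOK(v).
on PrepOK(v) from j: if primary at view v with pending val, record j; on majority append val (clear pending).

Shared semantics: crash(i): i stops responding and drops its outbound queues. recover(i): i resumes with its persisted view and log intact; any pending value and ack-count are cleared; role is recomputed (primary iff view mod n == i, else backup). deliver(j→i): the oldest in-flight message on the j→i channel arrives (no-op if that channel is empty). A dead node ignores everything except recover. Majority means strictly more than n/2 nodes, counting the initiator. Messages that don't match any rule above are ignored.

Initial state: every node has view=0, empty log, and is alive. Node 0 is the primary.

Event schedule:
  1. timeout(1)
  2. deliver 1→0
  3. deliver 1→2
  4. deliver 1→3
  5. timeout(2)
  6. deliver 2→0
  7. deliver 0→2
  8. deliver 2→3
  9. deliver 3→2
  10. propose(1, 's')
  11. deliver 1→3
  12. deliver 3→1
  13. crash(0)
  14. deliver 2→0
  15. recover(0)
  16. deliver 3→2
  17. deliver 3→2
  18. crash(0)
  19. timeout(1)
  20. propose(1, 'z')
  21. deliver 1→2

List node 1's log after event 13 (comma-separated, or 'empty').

empty

1. timeout(1):  <1:prim v1 ->
2. deliver 1→0:  <0:back v1 ->
3. deliver 1→2:  <2:back v1 ->
4. deliver 1→3:  <3:back v1 ->
5. timeout(2):  <2:prim v2 ->
6. deliver 2→0:  <0:back v2 ->
7. deliver 0→2:  nop
8. deliver 2→3:  <3:back v2 ->
9. deliver 3→2:  nop
10. propose(1,'s'):  nop
11. deliver 1→3:  nop
12. deliver 3→1:  nop
13. crash(0):  <0:✗back v2 ->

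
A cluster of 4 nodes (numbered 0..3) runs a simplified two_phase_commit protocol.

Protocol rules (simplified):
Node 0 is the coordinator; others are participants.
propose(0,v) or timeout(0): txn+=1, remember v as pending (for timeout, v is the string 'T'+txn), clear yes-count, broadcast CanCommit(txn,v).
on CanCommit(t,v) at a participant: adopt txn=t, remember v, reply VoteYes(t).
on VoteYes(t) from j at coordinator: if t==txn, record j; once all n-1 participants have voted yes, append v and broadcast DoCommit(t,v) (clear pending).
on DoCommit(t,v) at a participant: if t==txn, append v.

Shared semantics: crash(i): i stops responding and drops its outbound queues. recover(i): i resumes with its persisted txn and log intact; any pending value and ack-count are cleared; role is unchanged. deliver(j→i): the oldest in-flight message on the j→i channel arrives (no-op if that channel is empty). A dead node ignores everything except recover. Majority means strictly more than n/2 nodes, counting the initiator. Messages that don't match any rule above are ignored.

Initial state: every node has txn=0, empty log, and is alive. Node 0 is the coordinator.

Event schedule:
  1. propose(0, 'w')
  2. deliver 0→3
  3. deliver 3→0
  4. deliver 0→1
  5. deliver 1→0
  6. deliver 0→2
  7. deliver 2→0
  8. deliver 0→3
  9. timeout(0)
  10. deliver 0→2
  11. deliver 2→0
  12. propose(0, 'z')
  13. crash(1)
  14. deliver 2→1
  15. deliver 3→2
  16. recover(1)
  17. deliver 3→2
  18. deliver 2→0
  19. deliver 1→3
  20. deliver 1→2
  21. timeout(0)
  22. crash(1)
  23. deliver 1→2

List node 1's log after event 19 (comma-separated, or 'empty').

e1 propose(0,'w'): 0[coor,t=1,-]
e2 deliver 0→3: 3[part,t=1,-]
e3 deliver 3→0: ·
e4 deliver 0→1: 1[part,t=1,-]
e5 deliver 1→0: ·
e6 deliver 0→2: 2[part,t=1,-]
e7 deliver 2→0: 0[coor,t=1,w]
e8 deliver 0→3: 3[part,t=1,w]
e9 timeout(0): 0[coor,t=2,w]
e10 deliver 0→2: 2[part,t=1,w]
e11 deliver 2→0: ·
e12 propose(0,'z'): 0[coor,t=3,w]
e13 crash(1): 1[✗part,t=1,-]
e14 deliver 2→1: ·
e15 deliver 3→2: ·
e16 recover(1): 1[part,t=1,-]
e17 deliver 3→2: ·
e18 deliver 2→0: ·
e19 deliver 1→3: ·

empty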